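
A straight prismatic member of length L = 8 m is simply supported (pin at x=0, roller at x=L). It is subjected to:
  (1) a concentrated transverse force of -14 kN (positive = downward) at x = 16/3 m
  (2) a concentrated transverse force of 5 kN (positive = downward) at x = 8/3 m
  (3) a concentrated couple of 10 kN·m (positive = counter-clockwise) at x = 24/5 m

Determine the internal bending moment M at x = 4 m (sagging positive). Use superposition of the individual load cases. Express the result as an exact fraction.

M(4) = -7 kN·m

Load 1 — point force P=-14 kN at a=16/3 m (b=L-a=8/3):
  M_1 = Pbx/L  [x≤a] = (-14)·(8/3)·4/8 = -56/3 kN·m
Load 2 — point force P=5 kN at a=8/3 m (b=L-a=16/3):
  M_2 = Pa(L-x)/L  [x>a] = 5·(8/3)·(8-4)/8 = 20/3 kN·m
Load 3 — applied couple M₀=10 kN·m at a=24/5 m (b=L-a=16/5):
  M_3 = M₀x/L  [x≤a] = 10·4/8 = 5 kN·m
Superposition: M = Σ M_i = -7 kN·m ≈ -7.000000 kN·m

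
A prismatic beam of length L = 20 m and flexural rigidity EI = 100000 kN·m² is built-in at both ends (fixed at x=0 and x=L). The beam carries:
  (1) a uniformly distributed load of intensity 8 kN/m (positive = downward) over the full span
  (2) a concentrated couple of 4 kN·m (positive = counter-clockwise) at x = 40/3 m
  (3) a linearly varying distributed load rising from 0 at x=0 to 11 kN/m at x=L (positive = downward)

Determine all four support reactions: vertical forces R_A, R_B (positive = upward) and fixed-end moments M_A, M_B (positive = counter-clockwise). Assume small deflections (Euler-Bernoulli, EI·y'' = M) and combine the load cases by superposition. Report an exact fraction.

Load 1 — uniform load w=8 kN/m over full span:
  R_A = wL/2 = 8·20/2 = 80 kN
  M_A = wL²/12 = 8·20²/12 = 800/3 kN·m
  R_B = wL/2 = 8·20/2 = 80 kN
  M_B = -wL²/12 = -8·20²/12 = -800/3 kN·m
Load 2 — applied couple M₀=4 kN·m at a=40/3 m (b=L-a=20/3):
  R_A = 6M₀ab/L³ = 6·4·(40/3)·(20/3)/20³ = 4/15 kN
  M_A = M₀b(2a-b)/L² = 4·(20/3)·(2·(40/3)-(20/3))/20² = 4/3 kN·m
  R_B = -6M₀ab/L³ = -6·4·(40/3)·(20/3)/20³ = -4/15 kN
  M_B = M₀a(2b-a)/L² = 4·(40/3)·(2·(20/3)-(40/3))/20² = 0 kN·m
Load 3 — triangular load w₀=11 kN/m (0→w₀ over full span):
  R_A = 3w₀L/20 = 3·11·20/20 = 33 kN
  M_A = w₀L²/30 = 11·20²/30 = 440/3 kN·m
  R_B = 7w₀L/20 = 7·11·20/20 = 77 kN
  M_B = -w₀L²/20 = -11·20²/20 = -220 kN·m
Superposition: R_A = 1699/15 kN, M_A = 1244/3 kN·m, R_B = 2351/15 kN, M_B = -1460/3 kN·m

R_A = 1699/15 kN, M_A = 1244/3 kN·m, R_B = 2351/15 kN, M_B = -1460/3 kN·m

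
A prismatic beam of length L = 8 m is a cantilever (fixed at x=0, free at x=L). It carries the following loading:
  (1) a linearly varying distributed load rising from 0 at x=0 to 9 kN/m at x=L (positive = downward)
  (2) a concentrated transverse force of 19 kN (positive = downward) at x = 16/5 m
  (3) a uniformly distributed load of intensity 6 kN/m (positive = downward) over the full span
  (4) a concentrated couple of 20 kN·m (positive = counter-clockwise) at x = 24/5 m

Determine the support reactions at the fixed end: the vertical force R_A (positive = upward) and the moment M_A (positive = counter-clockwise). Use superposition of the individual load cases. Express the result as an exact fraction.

Load 1 — triangular load w₀=9 kN/m (0→w₀ over full span):
  R_A = w₀L/2 = 9·8/2 = 36 kN
  M_A = w₀L²/3 = 9·8²/3 = 192 kN·m
Load 2 — point force P=19 kN at a=16/5 m (b=L-a=24/5):
  R_A = P = 19 kN
  M_A = Pa = 19·(16/5) = 304/5 kN·m
Load 3 — uniform load w=6 kN/m over full span:
  R_A = wL = 6·8 = 48 kN
  M_A = wL²/2 = 6·8²/2 = 192 kN·m
Load 4 — applied couple M₀=20 kN·m at a=24/5 m (b=L-a=16/5):
  R_A = 0 kN
  M_A = -M₀ = -20 kN·m
Superposition: R_A = 103 kN, M_A = 2124/5 kN·m

R_A = 103 kN, M_A = 2124/5 kN·m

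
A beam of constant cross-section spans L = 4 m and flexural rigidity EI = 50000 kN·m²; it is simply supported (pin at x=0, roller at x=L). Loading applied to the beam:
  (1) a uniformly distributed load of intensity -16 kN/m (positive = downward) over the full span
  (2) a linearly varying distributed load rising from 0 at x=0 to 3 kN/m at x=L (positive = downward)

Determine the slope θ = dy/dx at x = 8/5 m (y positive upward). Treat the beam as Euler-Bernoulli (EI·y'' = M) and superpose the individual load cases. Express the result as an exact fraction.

θ(8/5) = 879/3906250 rad

Load 1 — uniform load w=-16 kN/m over full span:
  θ_1 = -w(L³-6Lx²+4x³)/(24EI) = -(-16)·(4³-6·4·(8/5)²+4·(8/5)³)/(24·50000) = 296/1171875 rad
Load 2 — triangular load w₀=3 kN/m (0→w₀ over full span):
  θ_2 = -w₀(7L⁴-30L²x²+15x⁴)/(360LEI) = -3·(7·4⁴-30·4²·(8/5)²+15·(8/5)⁴)/(360·4·50000) = -323/11718750 rad
Superposition: θ = Σ θ_i = 879/3906250 rad ≈ 0.000225 rad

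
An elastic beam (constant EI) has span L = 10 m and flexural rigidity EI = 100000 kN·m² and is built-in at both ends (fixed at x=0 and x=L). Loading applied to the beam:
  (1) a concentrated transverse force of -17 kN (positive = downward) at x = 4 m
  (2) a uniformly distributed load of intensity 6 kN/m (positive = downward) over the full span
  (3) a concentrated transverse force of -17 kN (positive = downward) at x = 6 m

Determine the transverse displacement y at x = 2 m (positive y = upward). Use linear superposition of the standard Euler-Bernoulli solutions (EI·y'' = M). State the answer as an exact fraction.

Load 1 — point force P=-17 kN at a=4 m (b=L-a=6):
  y_1 = -Pb²x²(3aL-(3a+b)x)/(6L³EI)  [x≤a] = -(-17)·6²·2²·(3·4·10-(3·4+6)·2)/(6·10³·100000) = 1071/3125000 m
Load 2 — uniform load w=6 kN/m over full span:
  y_2 = -wx²(L-x)²/(24EI) = -6·2²·(10-2)²/(24·100000) = -2/3125 m
Load 3 — point force P=-17 kN at a=6 m (b=L-a=4):
  y_3 = -Pb²x²(3aL-(3a+b)x)/(6L³EI)  [x≤a] = -(-17)·4²·2²·(3·6·10-(3·6+4)·2)/(6·10³·100000) = 289/1171875 m
Superposition: y = Σ y_i = -19/375000 m ≈ -0.000051 m

y(2) = -19/375000 m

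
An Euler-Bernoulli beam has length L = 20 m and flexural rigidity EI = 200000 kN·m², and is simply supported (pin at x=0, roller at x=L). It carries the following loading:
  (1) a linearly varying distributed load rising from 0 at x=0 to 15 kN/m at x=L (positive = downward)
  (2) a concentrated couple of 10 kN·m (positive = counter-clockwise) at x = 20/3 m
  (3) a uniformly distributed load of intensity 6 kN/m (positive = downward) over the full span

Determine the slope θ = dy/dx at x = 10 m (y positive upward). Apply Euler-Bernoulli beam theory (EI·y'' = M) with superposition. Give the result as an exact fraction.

θ(10) = -103/144000 rad

Load 1 — triangular load w₀=15 kN/m (0→w₀ over full span):
  θ_1 = -w₀(7L⁴-30L²x²+15x⁴)/(360LEI) = -15·(7·20⁴-30·20²·10²+15·10⁴)/(360·20·200000) = -7/9600 rad
Load 2 — applied couple M₀=10 kN·m at a=20/3 m (b=L-a=40/3):
  θ_2 = (M₀x²/(2L)-M₀(x-a)+C₁)/EI  [x>a] with C₁=M₀(3b²-L²)/(6L)=100/9 = (10·10²/(2·20)-10·(10-(20/3))+(100/9))/200000 = 1/72000 rad
Load 3 — uniform load w=6 kN/m over full span:
  θ_3 = -w(L³-6Lx²+4x³)/(24EI) = -6·(20³-6·20·10²+4·10³)/(24·200000) = 0 rad
Superposition: θ = Σ θ_i = -103/144000 rad ≈ -0.000715 rad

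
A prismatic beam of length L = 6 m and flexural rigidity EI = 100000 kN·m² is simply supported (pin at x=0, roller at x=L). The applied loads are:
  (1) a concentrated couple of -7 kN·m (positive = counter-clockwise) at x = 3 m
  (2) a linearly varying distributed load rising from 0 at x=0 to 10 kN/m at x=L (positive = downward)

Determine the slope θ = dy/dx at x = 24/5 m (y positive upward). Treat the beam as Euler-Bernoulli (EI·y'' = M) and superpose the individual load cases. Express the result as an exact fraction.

θ(24/5) = 18623/50000000 rad

Load 1 — applied couple M₀=-7 kN·m at a=3 m (b=L-a=3):
  θ_1 = (M₀x²/(2L)-M₀(x-a)+C₁)/EI  [x>a] with C₁=M₀(3b²-L²)/(6L)=7/4 = ((-7)·(24/5)²/(2·6)-(-7)·((24/5)-3)+(7/4))/100000 = 91/10000000 rad
Load 2 — triangular load w₀=10 kN/m (0→w₀ over full span):
  θ_2 = -w₀(7L⁴-30L²x²+15x⁴)/(360LEI) = -10·(7·6⁴-30·6²·(24/5)²+15·(24/5)⁴)/(360·6·100000) = 2271/6250000 rad
Superposition: θ = Σ θ_i = 18623/50000000 rad ≈ 0.000372 rad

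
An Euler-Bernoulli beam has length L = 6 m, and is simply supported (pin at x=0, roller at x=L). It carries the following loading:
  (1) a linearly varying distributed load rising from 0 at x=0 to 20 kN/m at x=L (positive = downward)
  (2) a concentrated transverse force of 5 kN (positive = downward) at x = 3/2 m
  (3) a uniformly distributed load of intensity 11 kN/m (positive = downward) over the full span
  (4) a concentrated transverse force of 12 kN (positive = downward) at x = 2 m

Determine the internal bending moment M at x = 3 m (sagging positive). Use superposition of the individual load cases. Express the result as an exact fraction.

Load 1 — triangular load w₀=20 kN/m (0→w₀ over full span):
  M_1 = w₀Lx/6 - w₀x³/(6L) = 20·6·3/6 - 20·3³/(6·6) = 45 kN·m
Load 2 — point force P=5 kN at a=3/2 m (b=L-a=9/2):
  M_2 = Pa(L-x)/L  [x>a] = 5·(3/2)·(6-3)/6 = 15/4 kN·m
Load 3 — uniform load w=11 kN/m over full span:
  M_3 = wx(L-x)/2 = 11·3·(6-3)/2 = 99/2 kN·m
Load 4 — point force P=12 kN at a=2 m (b=L-a=4):
  M_4 = Pa(L-x)/L  [x>a] = 12·2·(6-3)/6 = 12 kN·m
Superposition: M = Σ M_i = 441/4 kN·m ≈ 110.250000 kN·m

M(3) = 441/4 kN·m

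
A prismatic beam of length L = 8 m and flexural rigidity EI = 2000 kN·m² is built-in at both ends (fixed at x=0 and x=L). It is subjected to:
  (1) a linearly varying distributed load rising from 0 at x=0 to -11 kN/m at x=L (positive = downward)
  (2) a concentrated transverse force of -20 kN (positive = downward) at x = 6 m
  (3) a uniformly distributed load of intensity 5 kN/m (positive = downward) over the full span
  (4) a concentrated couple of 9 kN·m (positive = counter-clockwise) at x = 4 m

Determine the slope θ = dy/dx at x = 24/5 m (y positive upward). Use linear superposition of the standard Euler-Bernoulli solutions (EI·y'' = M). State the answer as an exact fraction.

Load 1 — triangular load w₀=-11 kN/m (0→w₀ over full span):
  θ_1 = -w₀(2x(L-x)(L-2x)(x+2L)+x²(L-x)²)/(120LEI) = -(-11)·(2·(24/5)·(8-(24/5))·(8-2·(24/5))·((24/5)+2·8)+(24/5)²·(8-(24/5))²)/(120·8·2000) = -352/78125 rad
Load 2 — point force P=-20 kN at a=6 m (b=L-a=2):
  θ_2 = -Pb²x(2aL-(3a+b)x)/(2L³EI)  [x≤a] = -(-20)·2²·(24/5)·(2·6·8-(3·6+2)·(24/5))/(2·8³·2000) = 0 rad
Load 3 — uniform load w=5 kN/m over full span:
  θ_3 = -wx(L-x)(L-2x)/(12EI) = -5·(24/5)·(8-(24/5))·(8-2·(24/5))/(12·2000) = 16/3125 rad
Load 4 — applied couple M₀=9 kN·m at a=4 m (b=L-a=4):
  θ_4 = (R_Ax²/2 - M_Ax - M₀(x-a))/EI  [x>a] with R_A=27/16, M_A=9/4 = ((27/16)·(24/5)²/2 - (9/4)·(24/5) - 9·((24/5)-4))/2000 = 9/12500 rad
Superposition: θ = Σ θ_i = 417/312500 rad ≈ 0.001334 rad

θ(24/5) = 417/312500 rad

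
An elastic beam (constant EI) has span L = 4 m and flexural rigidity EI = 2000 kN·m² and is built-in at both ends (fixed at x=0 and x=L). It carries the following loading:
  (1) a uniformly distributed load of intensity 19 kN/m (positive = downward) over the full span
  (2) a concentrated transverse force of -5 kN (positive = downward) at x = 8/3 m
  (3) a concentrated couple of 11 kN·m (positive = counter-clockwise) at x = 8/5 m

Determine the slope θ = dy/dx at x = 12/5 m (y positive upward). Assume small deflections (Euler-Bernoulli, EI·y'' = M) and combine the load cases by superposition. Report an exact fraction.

θ(12/5) = 2899/1406250 rad

Load 1 — uniform load w=19 kN/m over full span:
  θ_1 = -wx(L-x)(L-2x)/(12EI) = -19·(12/5)·(4-(12/5))·(4-2·(12/5))/(12·2000) = 38/15625 rad
Load 2 — point force P=-5 kN at a=8/3 m (b=L-a=4/3):
  θ_2 = -Pb²x(2aL-(3a+b)x)/(2L³EI)  [x≤a] = -(-5)·(4/3)²·(12/5)·(2·(8/3)·4-(3·(8/3)+(4/3))·(12/5))/(2·4³·2000) = -1/11250 rad
Load 3 — applied couple M₀=11 kN·m at a=8/5 m (b=L-a=12/5):
  θ_3 = (R_Ax²/2 - M_Ax - M₀(x-a))/EI  [x>a] with R_A=99/25, M_A=33/25 = ((99/25)·(12/5)²/2 - (33/25)·(12/5) - 11·((12/5)-(8/5)))/2000 = -22/78125 rad
Superposition: θ = Σ θ_i = 2899/1406250 rad ≈ 0.002062 rad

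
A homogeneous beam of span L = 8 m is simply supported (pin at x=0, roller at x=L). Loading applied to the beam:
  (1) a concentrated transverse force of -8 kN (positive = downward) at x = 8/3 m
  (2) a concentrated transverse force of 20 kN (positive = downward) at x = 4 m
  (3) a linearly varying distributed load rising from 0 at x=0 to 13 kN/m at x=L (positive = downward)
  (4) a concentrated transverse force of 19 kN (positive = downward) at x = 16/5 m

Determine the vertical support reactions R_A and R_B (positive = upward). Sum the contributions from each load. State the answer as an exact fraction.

R_A = 167/5 kN, R_B = 248/5 kN

Load 1 — point force P=-8 kN at a=8/3 m (b=L-a=16/3):
  R_A = Pb/L = (-8)·(16/3)/8 = -16/3 kN
  R_B = Pa/L = (-8)·(8/3)/8 = -8/3 kN
Load 2 — point force P=20 kN at a=4 m (b=L-a=4):
  R_A = Pb/L = 20·4/8 = 10 kN
  R_B = Pa/L = 20·4/8 = 10 kN
Load 3 — triangular load w₀=13 kN/m (0→w₀ over full span):
  R_A = w₀L/6 = 13·8/6 = 52/3 kN
  R_B = w₀L/3 = 13·8/3 = 104/3 kN
Load 4 — point force P=19 kN at a=16/5 m (b=L-a=24/5):
  R_A = Pb/L = 19·(24/5)/8 = 57/5 kN
  R_B = Pa/L = 19·(16/5)/8 = 38/5 kN
Superposition: R_A = 167/5 kN, R_B = 248/5 kN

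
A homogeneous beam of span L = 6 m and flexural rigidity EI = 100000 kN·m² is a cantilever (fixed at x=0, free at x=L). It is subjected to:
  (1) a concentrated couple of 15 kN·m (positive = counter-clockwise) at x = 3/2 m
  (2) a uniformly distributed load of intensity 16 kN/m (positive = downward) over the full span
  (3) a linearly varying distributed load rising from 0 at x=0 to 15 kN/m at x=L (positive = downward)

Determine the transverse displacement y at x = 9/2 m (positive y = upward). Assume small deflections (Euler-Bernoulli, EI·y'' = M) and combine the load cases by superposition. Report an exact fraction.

Load 1 — applied couple M₀=15 kN·m at a=3/2 m (b=L-a=9/2):
  y_1 = M₀a(2x-a)/(2EI)  [x>a] = 15·(3/2)·(2·(9/2)-(3/2))/(2·100000) = 27/32000 m
Load 2 — uniform load w=16 kN/m over full span:
  y_2 = -wx²(x²-4Lx+6L²)/(24EI) = -16·(9/2)²·((9/2)²-4·6·(9/2)+6·6²)/(24·100000) = -13851/800000 m
Load 3 — triangular load w₀=15 kN/m (0→w₀ over full span):
  y_3 = (w₀Lx³/12-w₀L²x²/6-w₀x⁵/(120L))/EI = (15·6·(9/2)³/12-15·6²·(9/2)²/6-15·(9/2)⁵/(120·6))/100000 = -602883/51200000 m
Superposition: y = Σ y_i = -1446147/51200000 m ≈ -0.028245 m

y(9/2) = -1446147/51200000 m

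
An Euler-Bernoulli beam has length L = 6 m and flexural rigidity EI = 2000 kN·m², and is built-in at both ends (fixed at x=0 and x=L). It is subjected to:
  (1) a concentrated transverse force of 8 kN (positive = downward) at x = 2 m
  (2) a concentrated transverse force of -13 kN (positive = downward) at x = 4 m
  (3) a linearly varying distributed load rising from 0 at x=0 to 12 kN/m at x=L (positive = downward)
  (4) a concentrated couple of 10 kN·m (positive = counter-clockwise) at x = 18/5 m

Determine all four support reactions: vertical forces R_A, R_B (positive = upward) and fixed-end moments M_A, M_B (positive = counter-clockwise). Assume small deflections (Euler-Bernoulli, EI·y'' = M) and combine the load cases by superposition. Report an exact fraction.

R_A = 709/45 kN, M_A = 284/15 kN·m, R_B = 686/45 kN, M_B = -62/5 kN·m

Load 1 — point force P=8 kN at a=2 m (b=L-a=4):
  R_A = Pb²(3a+b)/L³ = 8·4²·(3·2+4)/6³ = 160/27 kN
  M_A = Pab²/L² = 8·2·4²/6² = 64/9 kN·m
  R_B = Pa²(a+3b)/L³ = 8·2²·(2+3·4)/6³ = 56/27 kN
  M_B = -Pa²b/L² = -8·2²·4/6² = -32/9 kN·m
Load 2 — point force P=-13 kN at a=4 m (b=L-a=2):
  R_A = Pb²(3a+b)/L³ = (-13)·2²·(3·4+2)/6³ = -91/27 kN
  M_A = Pab²/L² = (-13)·4·2²/6² = -52/9 kN·m
  R_B = Pa²(a+3b)/L³ = (-13)·4²·(4+3·2)/6³ = -260/27 kN
  M_B = -Pa²b/L² = -(-13)·4²·2/6² = 104/9 kN·m
Load 3 — triangular load w₀=12 kN/m (0→w₀ over full span):
  R_A = 3w₀L/20 = 3·12·6/20 = 54/5 kN
  M_A = w₀L²/30 = 12·6²/30 = 72/5 kN·m
  R_B = 7w₀L/20 = 7·12·6/20 = 126/5 kN
  M_B = -w₀L²/20 = -12·6²/20 = -108/5 kN·m
Load 4 — applied couple M₀=10 kN·m at a=18/5 m (b=L-a=12/5):
  R_A = 6M₀ab/L³ = 6·10·(18/5)·(12/5)/6³ = 12/5 kN
  M_A = M₀b(2a-b)/L² = 10·(12/5)·(2·(18/5)-(12/5))/6² = 16/5 kN·m
  R_B = -6M₀ab/L³ = -6·10·(18/5)·(12/5)/6³ = -12/5 kN
  M_B = M₀a(2b-a)/L² = 10·(18/5)·(2·(12/5)-(18/5))/6² = 6/5 kN·m
Superposition: R_A = 709/45 kN, M_A = 284/15 kN·m, R_B = 686/45 kN, M_B = -62/5 kN·m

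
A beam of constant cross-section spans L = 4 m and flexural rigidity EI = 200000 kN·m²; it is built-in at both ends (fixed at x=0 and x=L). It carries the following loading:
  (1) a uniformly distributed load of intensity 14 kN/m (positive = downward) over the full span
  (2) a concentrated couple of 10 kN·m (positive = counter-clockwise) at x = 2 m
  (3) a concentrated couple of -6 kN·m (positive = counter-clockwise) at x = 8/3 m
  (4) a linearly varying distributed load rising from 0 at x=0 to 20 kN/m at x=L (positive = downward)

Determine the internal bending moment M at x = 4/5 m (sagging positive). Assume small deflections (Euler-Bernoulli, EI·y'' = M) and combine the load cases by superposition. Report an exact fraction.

Load 1 — uniform load w=14 kN/m over full span:
  M_1 = wLx/2 - wL²/12 - wx²/2 = 14·4·(4/5)/2 - 14·4²/12 - 14·(4/5)²/2 = -56/75 kN·m
Load 2 — applied couple M₀=10 kN·m at a=2 m (b=L-a=2):
  M_2 = R_Ax - M_A  [x≤a] with R_A=15/4, M_A=5/2 = (15/4)·(4/5) - (5/2) = 1/2 kN·m
Load 3 — applied couple M₀=-6 kN·m at a=8/3 m (b=L-a=4/3):
  M_3 = R_Ax - M_A  [x≤a] with R_A=-2, M_A=-2 = (-2)·(4/5) - (-2) = 2/5 kN·m
Load 4 — triangular load w₀=20 kN/m (0→w₀ over full span):
  M_4 = 3w₀Lx/20 - w₀L²/30 - w₀x³/(6L) = 3·20·4·(4/5)/20 - 20·4²/30 - 20·(4/5)³/(6·4) = -112/75 kN·m
Superposition: M = Σ M_i = -67/50 kN·m ≈ -1.340000 kN·m

M(4/5) = -67/50 kN·m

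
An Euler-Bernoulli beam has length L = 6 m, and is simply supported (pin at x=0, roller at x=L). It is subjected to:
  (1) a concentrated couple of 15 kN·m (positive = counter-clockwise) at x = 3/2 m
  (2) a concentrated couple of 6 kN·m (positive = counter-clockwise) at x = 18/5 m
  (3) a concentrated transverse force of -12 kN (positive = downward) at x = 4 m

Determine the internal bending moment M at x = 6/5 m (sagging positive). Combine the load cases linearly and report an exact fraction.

Load 1 — applied couple M₀=15 kN·m at a=3/2 m (b=L-a=9/2):
  M_1 = M₀x/L  [x≤a] = 15·(6/5)/6 = 3 kN·m
Load 2 — applied couple M₀=6 kN·m at a=18/5 m (b=L-a=12/5):
  M_2 = M₀x/L  [x≤a] = 6·(6/5)/6 = 6/5 kN·m
Load 3 — point force P=-12 kN at a=4 m (b=L-a=2):
  M_3 = Pbx/L  [x≤a] = (-12)·2·(6/5)/6 = -24/5 kN·m
Superposition: M = Σ M_i = -3/5 kN·m ≈ -0.600000 kN·m

M(6/5) = -3/5 kN·m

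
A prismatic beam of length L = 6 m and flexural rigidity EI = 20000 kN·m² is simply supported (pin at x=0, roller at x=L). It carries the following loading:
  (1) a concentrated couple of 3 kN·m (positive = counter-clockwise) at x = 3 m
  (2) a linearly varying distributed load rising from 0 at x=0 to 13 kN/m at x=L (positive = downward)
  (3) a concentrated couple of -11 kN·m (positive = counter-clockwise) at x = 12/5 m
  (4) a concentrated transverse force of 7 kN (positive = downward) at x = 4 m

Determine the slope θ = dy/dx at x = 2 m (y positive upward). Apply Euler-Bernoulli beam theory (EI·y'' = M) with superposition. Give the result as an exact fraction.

θ(2) = -37907/18000000 rad

Load 1 — applied couple M₀=3 kN·m at a=3 m (b=L-a=3):
  θ_1 = (M₀x²/(2L)+C₁)/EI  [x≤a] with C₁=M₀(3b²-L²)/(6L)=-3/4 = (3·2²/(2·6)+(-3/4))/20000 = 1/80000 rad
Load 2 — triangular load w₀=13 kN/m (0→w₀ over full span):
  θ_2 = -w₀(7L⁴-30L²x²+15x⁴)/(360LEI) = -13·(7·6⁴-30·6²·2²+15·2⁴)/(360·6·20000) = -169/112500 rad
Load 3 — applied couple M₀=-11 kN·m at a=12/5 m (b=L-a=18/5):
  θ_3 = (M₀x²/(2L)+C₁)/EI  [x≤a] with C₁=M₀(3b²-L²)/(6L)=-22/25 = ((-11)·2²/(2·6)+(-22/25))/20000 = -341/1500000 rad
Load 4 — point force P=7 kN at a=4 m (b=L-a=2):
  θ_4 = -Pb(L²-b²-3x²)/(6LEI)  [x≤a] = -7·2·(6²-2²-3·2²)/(6·6·20000) = -7/18000 rad
Superposition: θ = Σ θ_i = -37907/18000000 rad ≈ -0.002106 rad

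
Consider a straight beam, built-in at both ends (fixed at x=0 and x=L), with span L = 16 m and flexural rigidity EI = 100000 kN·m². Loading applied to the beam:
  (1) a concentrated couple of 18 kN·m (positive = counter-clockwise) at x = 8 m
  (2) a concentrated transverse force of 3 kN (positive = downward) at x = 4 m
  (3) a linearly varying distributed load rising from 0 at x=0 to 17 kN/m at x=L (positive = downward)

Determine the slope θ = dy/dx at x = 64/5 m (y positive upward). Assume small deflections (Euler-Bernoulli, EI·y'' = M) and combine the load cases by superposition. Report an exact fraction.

Load 1 — applied couple M₀=18 kN·m at a=8 m (b=L-a=8):
  θ_1 = (R_Ax²/2 - M_Ax - M₀(x-a))/EI  [x>a] with R_A=27/16, M_A=9/2 = ((27/16)·(64/5)²/2 - (9/2)·(64/5) - 18·((64/5)-8))/100000 = -9/156250 rad
Load 2 — point force P=3 kN at a=4 m (b=L-a=12):
  θ_2 = Pa²(L-x)(2bL-(3b+a)(L-x))/(2L³EI)  [x>a] = 3·4²·(16-(64/5))·(2·12·16-(3·12+4)·(16-(64/5)))/(2·16³·100000) = 3/62500 rad
Load 3 — triangular load w₀=17 kN/m (0→w₀ over full span):
  θ_3 = -w₀(2x(L-x)(L-2x)(x+2L)+x²(L-x)²)/(120LEI) = -17·(2·(64/5)·(16-(64/5))·(16-2·(64/5))·((64/5)+2·16)+(64/5)²·(16-(64/5))²)/(120·16·100000) = 17408/5859375 rad
Superposition: θ = Σ θ_i = 69407/23437500 rad ≈ 0.002961 rad

θ(64/5) = 69407/23437500 rad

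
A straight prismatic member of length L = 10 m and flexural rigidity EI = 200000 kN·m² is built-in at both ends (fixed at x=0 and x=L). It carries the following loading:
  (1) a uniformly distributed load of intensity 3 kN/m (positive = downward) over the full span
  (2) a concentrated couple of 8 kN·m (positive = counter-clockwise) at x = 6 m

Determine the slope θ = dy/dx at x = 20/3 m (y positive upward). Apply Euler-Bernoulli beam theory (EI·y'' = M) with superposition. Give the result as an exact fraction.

Load 1 — uniform load w=3 kN/m over full span:
  θ_1 = -wx(L-x)(L-2x)/(12EI) = -3·(20/3)·(10-(20/3))·(10-2·(20/3))/(12·200000) = 1/10800 rad
Load 2 — applied couple M₀=8 kN·m at a=6 m (b=L-a=4):
  θ_2 = (R_Ax²/2 - M_Ax - M₀(x-a))/EI  [x>a] with R_A=144/125, M_A=64/25 = ((144/125)·(20/3)²/2 - (64/25)·(20/3) - 8·((20/3)-6))/200000 = 1/62500 rad
Superposition: θ = Σ θ_i = 733/6750000 rad ≈ 0.000109 rad

θ(20/3) = 733/6750000 rad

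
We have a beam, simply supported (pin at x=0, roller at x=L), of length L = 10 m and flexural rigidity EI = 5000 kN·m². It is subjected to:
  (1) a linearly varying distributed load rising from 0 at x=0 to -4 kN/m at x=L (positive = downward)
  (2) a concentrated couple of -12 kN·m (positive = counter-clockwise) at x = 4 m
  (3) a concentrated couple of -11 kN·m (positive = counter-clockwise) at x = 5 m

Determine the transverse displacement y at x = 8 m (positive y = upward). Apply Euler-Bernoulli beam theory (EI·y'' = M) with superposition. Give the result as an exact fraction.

y(8) = 6783/250000 m

Load 1 — triangular load w₀=-4 kN/m (0→w₀ over full span):
  y_1 = -w₀x(7L⁴-10L²x²+3x⁴)/(360LEI) = -(-4)·8·(7·10⁴-10·10²·8²+3·8⁴)/(360·10·5000) = 508/15625 m
Load 2 — applied couple M₀=-12 kN·m at a=4 m (b=L-a=6):
  y_2 = (M₀x³/(6L)-M₀(x-a)²/2+C₁x)/EI  [x>a] with C₁=M₀(3b²-L²)/(6L)=-8/5 = ((-12)·8³/(6·10)-(-12)·(8-4)²/2+(-8/5)·8)/5000 = -12/3125 m
Load 3 — applied couple M₀=-11 kN·m at a=5 m (b=L-a=5):
  y_3 = (M₀x³/(6L)-M₀(x-a)²/2+C₁x)/EI  [x>a] with C₁=M₀(3b²-L²)/(6L)=55/12 = ((-11)·8³/(6·10)-(-11)·(8-5)²/2+(55/12)·8)/5000 = -77/50000 m
Superposition: y = Σ y_i = 6783/250000 m ≈ 0.027132 m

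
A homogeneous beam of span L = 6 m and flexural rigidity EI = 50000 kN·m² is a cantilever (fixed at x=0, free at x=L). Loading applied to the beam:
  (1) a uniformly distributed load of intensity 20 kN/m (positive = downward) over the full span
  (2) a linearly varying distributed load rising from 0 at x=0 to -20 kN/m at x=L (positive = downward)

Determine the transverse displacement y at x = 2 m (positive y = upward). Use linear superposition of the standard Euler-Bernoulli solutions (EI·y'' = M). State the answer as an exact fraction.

Load 1 — uniform load w=20 kN/m over full span:
  y_1 = -wx²(x²-4Lx+6L²)/(24EI) = -20·2²·(2²-4·6·2+6·6²)/(24·50000) = -43/3750 m
Load 2 — triangular load w₀=-20 kN/m (0→w₀ over full span):
  y_2 = (w₀Lx³/12-w₀L²x²/6-w₀x⁵/(120L))/EI = ((-20)·6·2³/12-(-20)·6²·2²/6-(-20)·2⁵/(120·6))/50000 = 451/56250 m
Superposition: y = Σ y_i = -97/28125 m ≈ -0.003449 m

y(2) = -97/28125 m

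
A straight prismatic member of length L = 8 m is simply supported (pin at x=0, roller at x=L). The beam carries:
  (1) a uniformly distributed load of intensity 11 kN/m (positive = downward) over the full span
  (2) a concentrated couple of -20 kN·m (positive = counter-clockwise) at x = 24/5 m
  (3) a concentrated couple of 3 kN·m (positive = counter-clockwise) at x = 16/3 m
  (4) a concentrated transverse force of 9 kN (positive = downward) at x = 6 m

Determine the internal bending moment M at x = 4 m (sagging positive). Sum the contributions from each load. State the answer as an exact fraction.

Load 1 — uniform load w=11 kN/m over full span:
  M_1 = wx(L-x)/2 = 11·4·(8-4)/2 = 88 kN·m
Load 2 — applied couple M₀=-20 kN·m at a=24/5 m (b=L-a=16/5):
  M_2 = M₀x/L  [x≤a] = (-20)·4/8 = -10 kN·m
Load 3 — applied couple M₀=3 kN·m at a=16/3 m (b=L-a=8/3):
  M_3 = M₀x/L  [x≤a] = 3·4/8 = 3/2 kN·m
Load 4 — point force P=9 kN at a=6 m (b=L-a=2):
  M_4 = Pbx/L  [x≤a] = 9·2·4/8 = 9 kN·m
Superposition: M = Σ M_i = 177/2 kN·m ≈ 88.500000 kN·m

M(4) = 177/2 kN·m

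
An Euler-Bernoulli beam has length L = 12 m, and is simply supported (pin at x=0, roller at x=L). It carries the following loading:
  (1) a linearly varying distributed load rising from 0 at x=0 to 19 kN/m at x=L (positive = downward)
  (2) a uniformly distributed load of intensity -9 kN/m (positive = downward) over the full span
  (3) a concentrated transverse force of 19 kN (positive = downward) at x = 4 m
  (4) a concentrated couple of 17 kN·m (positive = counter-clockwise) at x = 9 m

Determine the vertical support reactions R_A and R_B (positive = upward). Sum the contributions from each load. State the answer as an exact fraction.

Load 1 — triangular load w₀=19 kN/m (0→w₀ over full span):
  R_A = w₀L/6 = 19·12/6 = 38 kN
  R_B = w₀L/3 = 19·12/3 = 76 kN
Load 2 — uniform load w=-9 kN/m over full span:
  R_A = wL/2 = (-9)·12/2 = -54 kN
  R_B = wL/2 = (-9)·12/2 = -54 kN
Load 3 — point force P=19 kN at a=4 m (b=L-a=8):
  R_A = Pb/L = 19·8/12 = 38/3 kN
  R_B = Pa/L = 19·4/12 = 19/3 kN
Load 4 — applied couple M₀=17 kN·m at a=9 m (b=L-a=3):
  R_A = M₀/L = 17/12 kN
  R_B = -M₀/L = -17/12 kN
Superposition: R_A = -23/12 kN, R_B = 323/12 kN

R_A = -23/12 kN, R_B = 323/12 kN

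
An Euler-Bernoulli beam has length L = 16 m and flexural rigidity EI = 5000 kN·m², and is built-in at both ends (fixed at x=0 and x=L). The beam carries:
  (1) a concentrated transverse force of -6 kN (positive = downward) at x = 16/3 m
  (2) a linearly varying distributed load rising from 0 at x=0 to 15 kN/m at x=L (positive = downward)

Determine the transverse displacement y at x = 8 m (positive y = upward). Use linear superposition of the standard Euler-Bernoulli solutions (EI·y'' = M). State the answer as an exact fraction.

Load 1 — point force P=-6 kN at a=16/3 m (b=L-a=32/3):
  y_1 = -Pa²(L-x)²(3bL-(3b+a)(L-x))/(6L³EI)  [x>a] = -(-6)·(16/3)²·(16-8)²·(3·(32/3)·16-(3·(32/3)+(16/3))·(16-8))/(6·16³·5000) = 64/3375 m
Load 2 — triangular load w₀=15 kN/m (0→w₀ over full span):
  y_2 = -w₀x²(L-x)²(x+2L)/(120LEI) = -15·8²·(16-8)²·(8+2·16)/(120·16·5000) = -32/125 m
Superposition: y = Σ y_i = -32/135 m ≈ -0.237037 m

y(8) = -32/135 m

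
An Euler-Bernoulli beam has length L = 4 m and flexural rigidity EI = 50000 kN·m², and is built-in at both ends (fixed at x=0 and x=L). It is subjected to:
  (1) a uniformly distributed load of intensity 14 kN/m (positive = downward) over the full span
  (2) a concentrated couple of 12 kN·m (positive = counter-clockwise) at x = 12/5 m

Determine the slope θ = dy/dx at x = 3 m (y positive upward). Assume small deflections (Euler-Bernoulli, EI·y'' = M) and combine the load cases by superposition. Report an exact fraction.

Load 1 — uniform load w=14 kN/m over full span:
  θ_1 = -wx(L-x)(L-2x)/(12EI) = -14·3·(4-3)·(4-2·3)/(12·50000) = 7/50000 rad
Load 2 — applied couple M₀=12 kN·m at a=12/5 m (b=L-a=8/5):
  θ_2 = (R_Ax²/2 - M_Ax - M₀(x-a))/EI  [x>a] with R_A=108/25, M_A=96/25 = ((108/25)·3²/2 - (96/25)·3 - 12·(3-(12/5)))/50000 = 9/625000 rad
Superposition: θ = Σ θ_i = 193/1250000 rad ≈ 0.000154 rad

θ(3) = 193/1250000 rad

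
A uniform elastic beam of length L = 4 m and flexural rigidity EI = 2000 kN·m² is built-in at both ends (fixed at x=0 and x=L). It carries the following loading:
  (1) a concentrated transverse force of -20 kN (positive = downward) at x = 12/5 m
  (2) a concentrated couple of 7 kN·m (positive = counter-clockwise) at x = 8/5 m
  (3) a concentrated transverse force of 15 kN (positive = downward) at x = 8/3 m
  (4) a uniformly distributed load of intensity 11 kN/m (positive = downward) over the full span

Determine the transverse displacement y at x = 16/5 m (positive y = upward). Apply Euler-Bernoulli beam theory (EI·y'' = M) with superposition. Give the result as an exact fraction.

y(16/5) = -9586/10546875 m

Load 1 — point force P=-20 kN at a=12/5 m (b=L-a=8/5):
  y_1 = -Pa²(L-x)²(3bL-(3b+a)(L-x))/(6L³EI)  [x>a] = -(-20)·(12/5)²·(4-(16/5))²·(3·(8/5)·4-(3·(8/5)+(12/5))·(4-(16/5)))/(6·4³·2000) = 504/390625 m
Load 2 — applied couple M₀=7 kN·m at a=8/5 m (b=L-a=12/5):
  y_2 = (R_Ax³/6 - M_Ax²/2 - M₀(x-a)²/2)/EI  [x>a] with R_A=63/25, M_A=21/25 = ((63/25)·(16/5)³/6 - (21/25)·(16/5)²/2 - 7·((16/5)-(8/5))²/2)/2000 = 98/390625 m
Load 3 — point force P=15 kN at a=8/3 m (b=L-a=4/3):
  y_3 = -Pa²(L-x)²(3bL-(3b+a)(L-x))/(6L³EI)  [x>a] = -15·(8/3)²·(4-(16/5))²·(3·(4/3)·4-(3·(4/3)+(8/3))·(4-(16/5)))/(6·4³·2000) = -16/16875 m
Load 4 — uniform load w=11 kN/m over full span:
  y_4 = -wx²(L-x)²/(24EI) = -11·(16/5)²·(4-(16/5))²/(24·2000) = -352/234375 m
Superposition: y = Σ y_i = -9586/10546875 m ≈ -0.000909 m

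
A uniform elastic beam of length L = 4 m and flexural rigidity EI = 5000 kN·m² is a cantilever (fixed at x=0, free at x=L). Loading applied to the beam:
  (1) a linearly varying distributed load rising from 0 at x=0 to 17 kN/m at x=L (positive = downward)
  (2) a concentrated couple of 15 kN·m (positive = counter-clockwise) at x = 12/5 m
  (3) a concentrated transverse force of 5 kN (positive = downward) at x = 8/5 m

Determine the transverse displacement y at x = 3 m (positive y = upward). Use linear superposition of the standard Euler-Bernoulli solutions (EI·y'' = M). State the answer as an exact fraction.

y(3) = -515023/12000000 m

Load 1 — triangular load w₀=17 kN/m (0→w₀ over full span):
  y_1 = (w₀Lx³/12-w₀L²x²/6-w₀x⁵/(120L))/EI = (17·4·3³/12-17·4²·3²/6-17·3⁵/(120·4))/5000 = -42177/800000 m
Load 2 — applied couple M₀=15 kN·m at a=12/5 m (b=L-a=8/5):
  y_2 = M₀a(2x-a)/(2EI)  [x>a] = 15·(12/5)·(2·3-(12/5))/(2·5000) = 81/6250 m
Load 3 — point force P=5 kN at a=8/5 m (b=L-a=12/5):
  y_3 = -Pa²(3x-a)/(6EI)  [x>a] = -5·(8/5)²·(3·3-(8/5))/(6·5000) = -148/46875 m
Superposition: y = Σ y_i = -515023/12000000 m ≈ -0.042919 m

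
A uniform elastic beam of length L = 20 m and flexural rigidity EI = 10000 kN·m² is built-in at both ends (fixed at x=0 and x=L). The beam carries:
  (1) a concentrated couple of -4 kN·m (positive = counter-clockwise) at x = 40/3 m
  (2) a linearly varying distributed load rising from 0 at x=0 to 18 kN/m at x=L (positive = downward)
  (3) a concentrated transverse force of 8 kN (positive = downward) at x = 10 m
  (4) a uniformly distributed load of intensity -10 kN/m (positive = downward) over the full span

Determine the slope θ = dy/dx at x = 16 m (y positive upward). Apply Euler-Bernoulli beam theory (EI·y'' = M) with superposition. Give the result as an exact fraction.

θ(16) = 19/9375 rad

Load 1 — applied couple M₀=-4 kN·m at a=40/3 m (b=L-a=20/3):
  θ_1 = (R_Ax²/2 - M_Ax - M₀(x-a))/EI  [x>a] with R_A=-4/15, M_A=-4/3 = ((-4/15)·16²/2 - (-4/3)·16 - (-4)·(16-(40/3)))/10000 = -2/9375 rad
Load 2 — triangular load w₀=18 kN/m (0→w₀ over full span):
  θ_2 = -w₀(2x(L-x)(L-2x)(x+2L)+x²(L-x)²)/(120LEI) = -18·(2·16·(20-16)·(20-2·16)·(16+2·20)+16²·(20-16)²)/(120·20·10000) = 192/3125 rad
Load 3 — point force P=8 kN at a=10 m (b=L-a=10):
  θ_3 = Pa²(L-x)(2bL-(3b+a)(L-x))/(2L³EI)  [x>a] = 8·10²·(20-16)·(2·10·20-(3·10+10)·(20-16))/(2·20³·10000) = 3/625 rad
Load 4 — uniform load w=-10 kN/m over full span:
  θ_4 = -wx(L-x)(L-2x)/(12EI) = -(-10)·16·(20-16)·(20-2·16)/(12·10000) = -8/125 rad
Superposition: θ = Σ θ_i = 19/9375 rad ≈ 0.002027 rad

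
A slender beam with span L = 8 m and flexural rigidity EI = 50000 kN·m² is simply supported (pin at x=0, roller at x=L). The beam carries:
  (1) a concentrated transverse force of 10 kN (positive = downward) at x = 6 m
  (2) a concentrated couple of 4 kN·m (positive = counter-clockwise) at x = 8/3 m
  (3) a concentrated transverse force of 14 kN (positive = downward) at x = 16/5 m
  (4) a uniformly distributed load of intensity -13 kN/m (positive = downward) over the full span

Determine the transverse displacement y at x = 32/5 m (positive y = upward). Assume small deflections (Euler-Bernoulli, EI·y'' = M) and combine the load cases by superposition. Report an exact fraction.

y(32/5) = 203761/35156250 m

Load 1 — point force P=10 kN at a=6 m (b=L-a=2):
  y_1 = -Pa(L-x)(2Lx-a²-x²)/(6LEI)  [x>a] = -10·6·(8-(32/5))·(2·8·(32/5)-6²-(32/5)²)/(6·8·50000) = -159/156250 m
Load 2 — applied couple M₀=4 kN·m at a=8/3 m (b=L-a=16/3):
  y_2 = (M₀x³/(6L)-M₀(x-a)²/2+C₁x)/EI  [x>a] with C₁=M₀(3b²-L²)/(6L)=16/9 = (4·(32/5)³/(6·8)-4·((32/5)-(8/3))²/2+(16/9)·(32/5))/50000 = 376/3515625 m
Load 3 — point force P=14 kN at a=16/5 m (b=L-a=24/5):
  y_3 = -Pa(L-x)(2Lx-a²-x²)/(6LEI)  [x>a] = -14·(16/5)·(8-(32/5))·(2·8·(32/5)-(16/5)²-(32/5)²)/(6·8·50000) = -1792/1171875 m
Load 4 — uniform load w=-13 kN/m over full span:
  y_4 = -wx(L³-2Lx²+x³)/(24EI) = -(-13)·(32/5)·(8³-2·8·(32/5)²+(32/5)³)/(24·50000) = 48256/5859375 m
Superposition: y = Σ y_i = 203761/35156250 m ≈ 0.005796 m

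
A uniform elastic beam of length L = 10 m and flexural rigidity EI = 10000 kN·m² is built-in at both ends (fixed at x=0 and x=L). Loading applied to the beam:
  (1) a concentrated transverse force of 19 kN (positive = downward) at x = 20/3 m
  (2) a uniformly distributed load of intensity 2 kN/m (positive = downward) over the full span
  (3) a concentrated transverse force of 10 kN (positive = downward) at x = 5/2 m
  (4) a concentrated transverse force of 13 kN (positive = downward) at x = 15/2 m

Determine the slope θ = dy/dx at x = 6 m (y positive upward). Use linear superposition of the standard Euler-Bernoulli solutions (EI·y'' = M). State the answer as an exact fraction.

θ(6) = 133/72000 rad

Load 1 — point force P=19 kN at a=20/3 m (b=L-a=10/3):
  θ_1 = -Pb²x(2aL-(3a+b)x)/(2L³EI)  [x≤a] = -19·(10/3)²·6·(2·(20/3)·10-(3·(20/3)+(10/3))·6)/(2·10³·10000) = 19/45000 rad
Load 2 — uniform load w=2 kN/m over full span:
  θ_2 = -wx(L-x)(L-2x)/(12EI) = -2·6·(10-6)·(10-2·6)/(12·10000) = 1/1250 rad
Load 3 — point force P=10 kN at a=5/2 m (b=L-a=15/2):
  θ_3 = Pa²(L-x)(2bL-(3b+a)(L-x))/(2L³EI)  [x>a] = 10·(5/2)²·(10-6)·(2·(15/2)·10-(3·(15/2)+(5/2))·(10-6))/(2·10³·10000) = 1/1600 rad
Load 4 — point force P=13 kN at a=15/2 m (b=L-a=5/2):
  θ_4 = -Pb²x(2aL-(3a+b)x)/(2L³EI)  [x≤a] = -13·(5/2)²·6·(2·(15/2)·10-(3·(15/2)+(5/2))·6)/(2·10³·10000) = 0 rad
Superposition: θ = Σ θ_i = 133/72000 rad ≈ 0.001847 rad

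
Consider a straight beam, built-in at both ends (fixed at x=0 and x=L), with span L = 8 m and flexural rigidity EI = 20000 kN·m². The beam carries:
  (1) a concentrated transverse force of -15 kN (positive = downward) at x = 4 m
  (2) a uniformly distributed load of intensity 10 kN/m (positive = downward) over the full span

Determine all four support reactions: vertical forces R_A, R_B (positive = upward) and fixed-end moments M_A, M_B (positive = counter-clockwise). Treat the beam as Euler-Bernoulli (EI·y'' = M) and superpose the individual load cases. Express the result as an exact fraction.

Load 1 — point force P=-15 kN at a=4 m (b=L-a=4):
  R_A = Pb²(3a+b)/L³ = (-15)·4²·(3·4+4)/8³ = -15/2 kN
  M_A = Pab²/L² = (-15)·4·4²/8² = -15 kN·m
  R_B = Pa²(a+3b)/L³ = (-15)·4²·(4+3·4)/8³ = -15/2 kN
  M_B = -Pa²b/L² = -(-15)·4²·4/8² = 15 kN·m
Load 2 — uniform load w=10 kN/m over full span:
  R_A = wL/2 = 10·8/2 = 40 kN
  M_A = wL²/12 = 10·8²/12 = 160/3 kN·m
  R_B = wL/2 = 10·8/2 = 40 kN
  M_B = -wL²/12 = -10·8²/12 = -160/3 kN·m
Superposition: R_A = 65/2 kN, M_A = 115/3 kN·m, R_B = 65/2 kN, M_B = -115/3 kN·m

R_A = 65/2 kN, M_A = 115/3 kN·m, R_B = 65/2 kN, M_B = -115/3 kN·m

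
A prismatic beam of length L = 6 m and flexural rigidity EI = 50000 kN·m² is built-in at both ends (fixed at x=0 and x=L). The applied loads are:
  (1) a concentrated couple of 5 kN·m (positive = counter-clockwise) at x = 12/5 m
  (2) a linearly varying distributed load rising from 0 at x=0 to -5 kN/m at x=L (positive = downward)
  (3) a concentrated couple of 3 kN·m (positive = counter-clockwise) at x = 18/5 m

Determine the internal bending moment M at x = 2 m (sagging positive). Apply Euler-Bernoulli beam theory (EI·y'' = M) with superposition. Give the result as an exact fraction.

M(2) = 88/225 kN·m

Load 1 — applied couple M₀=5 kN·m at a=12/5 m (b=L-a=18/5):
  M_1 = R_Ax - M_A  [x≤a] with R_A=6/5, M_A=3/5 = (6/5)·2 - (3/5) = 9/5 kN·m
Load 2 — triangular load w₀=-5 kN/m (0→w₀ over full span):
  M_2 = 3w₀Lx/20 - w₀L²/30 - w₀x³/(6L) = 3·(-5)·6·2/20 - (-5)·6²/30 - (-5)·2³/(6·6) = -17/9 kN·m
Load 3 — applied couple M₀=3 kN·m at a=18/5 m (b=L-a=12/5):
  M_3 = R_Ax - M_A  [x≤a] with R_A=18/25, M_A=24/25 = (18/25)·2 - (24/25) = 12/25 kN·m
Superposition: M = Σ M_i = 88/225 kN·m ≈ 0.391111 kN·m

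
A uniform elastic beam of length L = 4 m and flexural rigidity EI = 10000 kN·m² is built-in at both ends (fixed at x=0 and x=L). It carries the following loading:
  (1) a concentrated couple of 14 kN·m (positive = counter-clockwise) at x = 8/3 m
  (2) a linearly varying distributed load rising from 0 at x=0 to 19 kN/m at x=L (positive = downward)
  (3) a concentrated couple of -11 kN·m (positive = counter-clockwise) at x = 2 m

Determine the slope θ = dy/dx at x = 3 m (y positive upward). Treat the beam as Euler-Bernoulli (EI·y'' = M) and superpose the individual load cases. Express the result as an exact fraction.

Load 1 — applied couple M₀=14 kN·m at a=8/3 m (b=L-a=4/3):
  θ_1 = (R_Ax²/2 - M_Ax - M₀(x-a))/EI  [x>a] with R_A=14/3, M_A=14/3 = ((14/3)·3²/2 - (14/3)·3 - 14·(3-(8/3)))/10000 = 7/30000 rad
Load 2 — triangular load w₀=19 kN/m (0→w₀ over full span):
  θ_2 = -w₀(2x(L-x)(L-2x)(x+2L)+x²(L-x)²)/(120LEI) = -19·(2·3·(4-3)·(4-2·3)·(3+2·4)+3²·(4-3)²)/(120·4·10000) = 779/1600000 rad
Load 3 — applied couple M₀=-11 kN·m at a=2 m (b=L-a=2):
  θ_3 = (R_Ax²/2 - M_Ax - M₀(x-a))/EI  [x>a] with R_A=-33/8, M_A=-11/4 = ((-33/8)·3²/2 - (-11/4)·3 - (-11)·(3-2))/10000 = 11/160000 rad
Superposition: θ = Σ θ_i = 3787/4800000 rad ≈ 0.000789 rad

θ(3) = 3787/4800000 rad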